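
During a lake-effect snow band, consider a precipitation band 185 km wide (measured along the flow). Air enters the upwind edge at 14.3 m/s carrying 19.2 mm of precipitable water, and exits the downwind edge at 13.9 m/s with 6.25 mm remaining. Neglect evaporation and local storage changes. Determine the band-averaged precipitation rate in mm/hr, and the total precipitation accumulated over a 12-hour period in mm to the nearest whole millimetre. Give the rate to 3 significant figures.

R ≈ 3.65 mm/hr; total ≈ 44 mm

Column moisture flux per unit crosswind length is F = V × PW.
Inflow: F_in = 14.3 × 19.2 = 274.56 mm·m/s
Outflow: F_out = 13.9 × 6.25 = 86.875 mm·m/s
Steady-state rate R = (F_in − F_out)/L = (274.56 − 86.875) / 185000 m = 1.015e-03 mm/s.
R = 1.015e-03 × 3600 = 3.65 mm/hr.
Over 12 h: total = 3.65 × 12 = 43.8 ≈ 44 mm.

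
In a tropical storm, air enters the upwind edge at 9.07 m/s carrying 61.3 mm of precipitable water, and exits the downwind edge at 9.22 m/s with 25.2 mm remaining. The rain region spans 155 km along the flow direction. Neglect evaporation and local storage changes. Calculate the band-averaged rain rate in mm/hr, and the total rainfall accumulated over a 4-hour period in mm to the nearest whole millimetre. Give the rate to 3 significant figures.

R ≈ 7.52 mm/hr; total ≈ 30 mm

Column moisture flux per unit crosswind length is F = V × PW.
Inflow: F_in = 9.07 × 61.3 = 555.991 mm·m/s
Outflow: F_out = 9.22 × 25.2 = 232.344 mm·m/s
Steady-state rate R = (F_in − F_out)/L = (555.991 − 232.344) / 155000 m = 2.088e-03 mm/s.
R = 2.088e-03 × 3600 = 7.52 mm/hr.
Over 4 h: total = 7.52 × 4 = 30.08 ≈ 30 mm.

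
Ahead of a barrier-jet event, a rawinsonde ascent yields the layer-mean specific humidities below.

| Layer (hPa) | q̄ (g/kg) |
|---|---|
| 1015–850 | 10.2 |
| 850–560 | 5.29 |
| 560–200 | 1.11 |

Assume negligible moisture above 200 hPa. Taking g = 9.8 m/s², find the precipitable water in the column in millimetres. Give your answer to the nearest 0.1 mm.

PW ≈ 36.9 mm

Precipitable water is the column-integrated vapour mass per unit area: PW = (1/g) Σ q̄ Δp, with q in kg/kg and Δp in Pa (1 kg/m² of water = 1 mm).
Layer 1015–850 hPa: Δp = 165 hPa = 16500 Pa, q̄ = 0.0102 kg/kg → 0.0102 × 16500 / 9.8 = 17.17 mm
Layer 850–560 hPa: Δp = 290 hPa = 29000 Pa, q̄ = 0.00529 kg/kg → 0.00529 × 29000 / 9.8 = 15.65 mm
Layer 560–200 hPa: Δp = 360 hPa = 36000 Pa, q̄ = 0.00111 kg/kg → 0.00111 × 36000 / 9.8 = 4.08 mm
PW = 17.17 + 15.65 + 4.08 = 36.90 ≈ 36.9 mm.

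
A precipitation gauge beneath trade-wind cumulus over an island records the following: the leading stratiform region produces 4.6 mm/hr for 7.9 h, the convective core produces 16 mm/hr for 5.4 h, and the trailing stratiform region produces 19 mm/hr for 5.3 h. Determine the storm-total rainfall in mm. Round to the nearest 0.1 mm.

Total = Σ Rᵢ Δtᵢ = 4.6 × 7.9 + 16 × 5.4 + 19 × 5.3
      = 36.34 + 86.4 + 100.7 = 223.4 mm.

total ≈ 223.4 mm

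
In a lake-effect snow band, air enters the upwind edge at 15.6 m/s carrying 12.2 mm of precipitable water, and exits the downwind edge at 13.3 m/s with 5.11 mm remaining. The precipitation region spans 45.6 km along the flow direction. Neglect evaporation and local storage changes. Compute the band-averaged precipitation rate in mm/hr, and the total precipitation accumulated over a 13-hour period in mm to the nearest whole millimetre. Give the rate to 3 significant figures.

R ≈ 9.66 mm/hr; total ≈ 126 mm

Column moisture flux per unit crosswind length is F = V × PW.
Inflow: F_in = 15.6 × 12.2 = 190.32 mm·m/s
Outflow: F_out = 13.3 × 5.11 = 67.963 mm·m/s
Steady-state rate R = (F_in − F_out)/L = (190.32 − 67.963) / 45600 m = 2.683e-03 mm/s.
R = 2.683e-03 × 3600 = 9.66 mm/hr.
Over 13 h: total = 9.66 × 13 = 125.58 ≈ 126 mm.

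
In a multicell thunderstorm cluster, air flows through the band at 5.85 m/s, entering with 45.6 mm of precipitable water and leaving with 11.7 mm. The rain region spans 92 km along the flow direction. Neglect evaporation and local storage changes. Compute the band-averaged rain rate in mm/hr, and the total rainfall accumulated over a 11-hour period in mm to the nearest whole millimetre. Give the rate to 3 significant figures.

R ≈ 7.76 mm/hr; total ≈ 85 mm

Column moisture flux per unit crosswind length is F = V × PW.
Inflow: F_in = 5.85 × 45.6 = 266.76 mm·m/s
Outflow: F_out = 5.85 × 11.7 = 68.445 mm·m/s
Steady-state rate R = (F_in − F_out)/L = (266.76 − 68.445) / 92000 m = 2.156e-03 mm/s.
R = 2.156e-03 × 3600 = 7.76 mm/hr.
Over 11 h: total = 7.76 × 11 = 85.36 ≈ 85 mm.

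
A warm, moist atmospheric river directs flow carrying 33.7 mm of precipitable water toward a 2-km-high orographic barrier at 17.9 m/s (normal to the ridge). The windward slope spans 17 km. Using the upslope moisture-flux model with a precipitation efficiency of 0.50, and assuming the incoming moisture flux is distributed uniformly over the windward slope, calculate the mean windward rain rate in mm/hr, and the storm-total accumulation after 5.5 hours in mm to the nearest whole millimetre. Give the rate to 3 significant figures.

Incoming column moisture flux per unit ridge length: F = V × PW = 17.9 × 33.7 = 603.23 mm·m/s.
Spread over the 17 km slope with efficiency ε = 0.50: R = ε·F/W = 0.50 × 603.23 / 17000 m = 1.774e-02 mm/s.
R = 1.774e-02 × 3600 = 63.9 mm/hr.
Over 5.5 h: total = 63.9 × 5.5 = 351.45 ≈ 351 mm.

R ≈ 63.9 mm/hr; total ≈ 351 mm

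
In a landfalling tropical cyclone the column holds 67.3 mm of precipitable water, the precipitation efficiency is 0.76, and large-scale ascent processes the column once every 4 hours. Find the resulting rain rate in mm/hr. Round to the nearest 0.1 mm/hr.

Each overturning extracts ε × PW = 0.76 × 67.3 = 51.148 mm.
Rate = ε·PW / τ = 51.148 / 4 h = 12.8 mm/hr.

R ≈ 12.8 mm/hr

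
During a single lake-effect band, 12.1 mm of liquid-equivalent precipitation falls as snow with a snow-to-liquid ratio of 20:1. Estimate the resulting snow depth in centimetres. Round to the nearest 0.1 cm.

Snow depth = liquid × ratio = 12.1 mm × 20 = 242 mm = 24.2 cm.

snow depth ≈ 24.2 cm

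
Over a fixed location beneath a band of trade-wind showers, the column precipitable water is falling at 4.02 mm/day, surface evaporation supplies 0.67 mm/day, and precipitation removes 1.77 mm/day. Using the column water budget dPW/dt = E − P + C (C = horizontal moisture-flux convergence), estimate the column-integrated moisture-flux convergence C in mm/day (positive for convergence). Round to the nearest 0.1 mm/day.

C ≈ -2.9 mm/day

dPW/dt = -4.02 mm/day.
C = dPW/dt − E + P = (-4.02) − 0.67 + 1.77 = -2.9 mm/day.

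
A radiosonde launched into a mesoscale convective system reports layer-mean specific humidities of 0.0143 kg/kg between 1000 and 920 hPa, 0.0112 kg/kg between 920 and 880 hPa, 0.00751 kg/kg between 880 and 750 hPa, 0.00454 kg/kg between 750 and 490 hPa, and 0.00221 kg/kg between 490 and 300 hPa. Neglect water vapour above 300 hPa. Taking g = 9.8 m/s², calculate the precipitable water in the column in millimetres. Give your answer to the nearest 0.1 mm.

Precipitable water is the column-integrated vapour mass per unit area: PW = (1/g) Σ q̄ Δp, with q in kg/kg and Δp in Pa (1 kg/m² of water = 1 mm).
Layer 1000–920 hPa: Δp = 80 hPa = 8000 Pa, q̄ = 0.0143 kg/kg → 0.0143 × 8000 / 9.8 = 11.67 mm
Layer 920–880 hPa: Δp = 40 hPa = 4000 Pa, q̄ = 0.0112 kg/kg → 0.0112 × 4000 / 9.8 = 4.57 mm
Layer 880–750 hPa: Δp = 130 hPa = 13000 Pa, q̄ = 0.00751 kg/kg → 0.00751 × 13000 / 9.8 = 9.96 mm
Layer 750–490 hPa: Δp = 260 hPa = 26000 Pa, q̄ = 0.00454 kg/kg → 0.00454 × 26000 / 9.8 = 12.04 mm
Layer 490–300 hPa: Δp = 190 hPa = 19000 Pa, q̄ = 0.00221 kg/kg → 0.00221 × 19000 / 9.8 = 4.28 mm
PW = 11.67 + 4.57 + 9.96 + 12.04 + 4.28 = 42.52 ≈ 42.5 mm.

PW ≈ 42.5 mm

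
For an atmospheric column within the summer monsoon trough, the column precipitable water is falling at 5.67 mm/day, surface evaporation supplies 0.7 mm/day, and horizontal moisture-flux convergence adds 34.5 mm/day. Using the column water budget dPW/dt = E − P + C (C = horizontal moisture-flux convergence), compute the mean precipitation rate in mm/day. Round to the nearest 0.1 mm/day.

P ≈ 40.9 mm/day

dPW/dt = -5.67 mm/day.
P = E + C − dPW/dt = 0.7 + (34.5) − (-5.67) = 40.9 mm/day.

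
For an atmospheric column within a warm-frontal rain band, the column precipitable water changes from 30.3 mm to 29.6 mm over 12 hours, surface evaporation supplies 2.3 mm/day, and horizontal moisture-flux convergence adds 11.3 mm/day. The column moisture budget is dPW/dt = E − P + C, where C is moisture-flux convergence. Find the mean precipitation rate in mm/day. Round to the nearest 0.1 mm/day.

dPW/dt = (29.6 − 30.3) mm / (12/24 day) = -1.400 mm/day.
P = E + C − dPW/dt = 2.3 + (11.3) − (-1.400) = 15.0 mm/day.

P ≈ 15.0 mm/day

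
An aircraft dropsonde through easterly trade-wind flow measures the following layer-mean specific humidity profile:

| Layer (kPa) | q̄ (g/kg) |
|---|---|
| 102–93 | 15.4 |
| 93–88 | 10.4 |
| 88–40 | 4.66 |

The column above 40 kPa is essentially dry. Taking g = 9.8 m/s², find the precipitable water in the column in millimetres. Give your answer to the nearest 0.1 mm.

Precipitable water is the column-integrated vapour mass per unit area: PW = (1/g) Σ q̄ Δp, with q in kg/kg and Δp in Pa (1 kg/m² of water = 1 mm).
Layer 102–93 kPa: Δp = 90 hPa = 9000 Pa, q̄ = 0.0154 kg/kg → 0.0154 × 9000 / 9.8 = 14.14 mm
Layer 93–88 kPa: Δp = 50 hPa = 5000 Pa, q̄ = 0.0104 kg/kg → 0.0104 × 5000 / 9.8 = 5.31 mm
Layer 88–40 kPa: Δp = 480 hPa = 48000 Pa, q̄ = 0.00466 kg/kg → 0.00466 × 48000 / 9.8 = 22.82 mm
PW = 14.14 + 5.31 + 22.82 = 42.27 ≈ 42.3 mm.

PW ≈ 42.3 mm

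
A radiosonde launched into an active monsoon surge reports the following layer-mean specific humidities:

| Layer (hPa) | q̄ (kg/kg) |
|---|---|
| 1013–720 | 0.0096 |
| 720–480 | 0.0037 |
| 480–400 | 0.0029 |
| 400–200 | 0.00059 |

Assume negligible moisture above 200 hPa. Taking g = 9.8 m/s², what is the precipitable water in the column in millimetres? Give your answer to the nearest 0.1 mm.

PW ≈ 41.3 mm

Precipitable water is the column-integrated vapour mass per unit area: PW = (1/g) Σ q̄ Δp, with q in kg/kg and Δp in Pa (1 kg/m² of water = 1 mm).
Layer 1013–720 hPa: Δp = 293 hPa = 29300 Pa, q̄ = 0.0096 kg/kg → 0.0096 × 29300 / 9.8 = 28.70 mm
Layer 720–480 hPa: Δp = 240 hPa = 24000 Pa, q̄ = 0.0037 kg/kg → 0.0037 × 24000 / 9.8 = 9.06 mm
Layer 480–400 hPa: Δp = 80 hPa = 8000 Pa, q̄ = 0.0029 kg/kg → 0.0029 × 8000 / 9.8 = 2.37 mm
Layer 400–200 hPa: Δp = 200 hPa = 20000 Pa, q̄ = 0.00059 kg/kg → 0.00059 × 20000 / 9.8 = 1.20 mm
PW = 28.70 + 9.06 + 2.37 + 1.20 = 41.33 ≈ 41.3 mm.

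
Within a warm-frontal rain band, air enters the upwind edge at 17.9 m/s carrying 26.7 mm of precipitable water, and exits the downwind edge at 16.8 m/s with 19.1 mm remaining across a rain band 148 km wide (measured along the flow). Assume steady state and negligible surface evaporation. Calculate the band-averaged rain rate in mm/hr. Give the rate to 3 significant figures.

R ≈ 3.82 mm/hr

Column moisture flux per unit crosswind length is F = V × PW.
Inflow: F_in = 17.9 × 26.7 = 477.93 mm·m/s
Outflow: F_out = 16.8 × 19.1 = 320.88 mm·m/s
Steady-state rate R = (F_in − F_out)/L = (477.93 − 320.88) / 148000 m = 1.061e-03 mm/s.
R = 1.061e-03 × 3600 = 3.82 mm/hr.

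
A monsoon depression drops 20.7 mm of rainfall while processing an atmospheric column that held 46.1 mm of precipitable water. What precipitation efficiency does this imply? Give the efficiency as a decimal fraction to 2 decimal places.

ε = rainfall / PW = 20.7 / 46.1 = 0.45.

ε ≈ 0.45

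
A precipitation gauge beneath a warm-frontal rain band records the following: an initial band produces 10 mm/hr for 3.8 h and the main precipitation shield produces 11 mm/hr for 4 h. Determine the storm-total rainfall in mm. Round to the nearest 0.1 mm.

Total = Σ Rᵢ Δtᵢ = 10 × 3.8 + 11 × 4
      = 38 + 44 = 82.0 mm.

total ≈ 82.0 mm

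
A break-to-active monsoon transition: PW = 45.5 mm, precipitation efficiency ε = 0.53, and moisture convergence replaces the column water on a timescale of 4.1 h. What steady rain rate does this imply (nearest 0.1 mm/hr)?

R ≈ 5.9 mm/hr

Each overturning extracts ε × PW = 0.53 × 45.5 = 24.115 mm.
Rate = ε·PW / τ = 24.115 / 4.1 h = 5.9 mm/hr.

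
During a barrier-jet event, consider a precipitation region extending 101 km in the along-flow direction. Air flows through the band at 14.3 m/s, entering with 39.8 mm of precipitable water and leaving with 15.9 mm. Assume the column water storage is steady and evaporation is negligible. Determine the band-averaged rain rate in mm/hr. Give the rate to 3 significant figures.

Column moisture flux per unit crosswind length is F = V × PW.
Inflow: F_in = 14.3 × 39.8 = 569.14 mm·m/s
Outflow: F_out = 14.3 × 15.9 = 227.37 mm·m/s
Steady-state rate R = (F_in − F_out)/L = (569.14 − 227.37) / 101000 m = 3.384e-03 mm/s.
R = 3.384e-03 × 3600 = 12.2 mm/hr.

R ≈ 12.2 mm/hr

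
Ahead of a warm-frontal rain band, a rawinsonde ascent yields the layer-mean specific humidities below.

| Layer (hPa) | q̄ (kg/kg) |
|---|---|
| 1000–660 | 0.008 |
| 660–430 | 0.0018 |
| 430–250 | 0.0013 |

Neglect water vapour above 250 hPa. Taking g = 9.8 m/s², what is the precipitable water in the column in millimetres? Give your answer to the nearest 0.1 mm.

PW ≈ 34.4 mm

Precipitable water is the column-integrated vapour mass per unit area: PW = (1/g) Σ q̄ Δp, with q in kg/kg and Δp in Pa (1 kg/m² of water = 1 mm).
Layer 1000–660 hPa: Δp = 340 hPa = 34000 Pa, q̄ = 0.008 kg/kg → 0.008 × 34000 / 9.8 = 27.76 mm
Layer 660–430 hPa: Δp = 230 hPa = 23000 Pa, q̄ = 0.0018 kg/kg → 0.0018 × 23000 / 9.8 = 4.22 mm
Layer 430–250 hPa: Δp = 180 hPa = 18000 Pa, q̄ = 0.0013 kg/kg → 0.0013 × 18000 / 9.8 = 2.39 mm
PW = 27.76 + 4.22 + 2.39 = 34.37 ≈ 34.4 mm.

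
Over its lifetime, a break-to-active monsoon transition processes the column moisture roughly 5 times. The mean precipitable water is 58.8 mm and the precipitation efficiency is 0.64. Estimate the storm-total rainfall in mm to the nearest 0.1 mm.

Each cycle deposits ε × PW = 0.64 × 58.8 = 37.632 mm.
Over 5 cycles: 5 × 37.632 = 188.2 mm.

rainfall ≈ 188.2 mm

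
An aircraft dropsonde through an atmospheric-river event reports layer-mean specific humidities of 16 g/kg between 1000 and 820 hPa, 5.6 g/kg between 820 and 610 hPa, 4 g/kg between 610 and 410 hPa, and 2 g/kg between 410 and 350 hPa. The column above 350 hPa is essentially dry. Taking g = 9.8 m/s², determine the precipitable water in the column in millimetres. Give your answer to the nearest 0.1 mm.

PW ≈ 50.8 mm

Precipitable water is the column-integrated vapour mass per unit area: PW = (1/g) Σ q̄ Δp, with q in kg/kg and Δp in Pa (1 kg/m² of water = 1 mm).
Layer 1000–820 hPa: Δp = 180 hPa = 18000 Pa, q̄ = 0.016 kg/kg → 0.016 × 18000 / 9.8 = 29.39 mm
Layer 820–610 hPa: Δp = 210 hPa = 21000 Pa, q̄ = 0.0056 kg/kg → 0.0056 × 21000 / 9.8 = 12.00 mm
Layer 610–410 hPa: Δp = 200 hPa = 20000 Pa, q̄ = 0.004 kg/kg → 0.004 × 20000 / 9.8 = 8.16 mm
Layer 410–350 hPa: Δp = 60 hPa = 6000 Pa, q̄ = 0.002 kg/kg → 0.002 × 6000 / 9.8 = 1.22 mm
PW = 29.39 + 12.00 + 8.16 + 1.22 = 50.77 ≈ 50.8 mm.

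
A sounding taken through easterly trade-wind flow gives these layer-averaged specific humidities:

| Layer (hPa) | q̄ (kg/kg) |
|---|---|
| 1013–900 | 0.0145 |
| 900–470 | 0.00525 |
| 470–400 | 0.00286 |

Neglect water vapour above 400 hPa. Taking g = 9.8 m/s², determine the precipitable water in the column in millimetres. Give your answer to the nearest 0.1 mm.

PW ≈ 41.8 mm

Precipitable water is the column-integrated vapour mass per unit area: PW = (1/g) Σ q̄ Δp, with q in kg/kg and Δp in Pa (1 kg/m² of water = 1 mm).
Layer 1013–900 hPa: Δp = 113 hPa = 11300 Pa, q̄ = 0.0145 kg/kg → 0.0145 × 11300 / 9.8 = 16.72 mm
Layer 900–470 hPa: Δp = 430 hPa = 43000 Pa, q̄ = 0.00525 kg/kg → 0.00525 × 43000 / 9.8 = 23.04 mm
Layer 470–400 hPa: Δp = 70 hPa = 7000 Pa, q̄ = 0.00286 kg/kg → 0.00286 × 7000 / 9.8 = 2.04 mm
PW = 16.72 + 23.04 + 2.04 = 41.80 ≈ 41.8 mm.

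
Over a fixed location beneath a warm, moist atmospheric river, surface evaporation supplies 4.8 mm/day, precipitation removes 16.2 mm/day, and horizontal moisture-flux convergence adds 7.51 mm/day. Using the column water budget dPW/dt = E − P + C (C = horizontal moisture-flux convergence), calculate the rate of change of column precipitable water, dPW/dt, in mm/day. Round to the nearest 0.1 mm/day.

dPW/dt ≈ -3.9 mm/day

dPW/dt = E − P + C = 4.8 − 16.2 + (7.51) = -3.9 mm/day.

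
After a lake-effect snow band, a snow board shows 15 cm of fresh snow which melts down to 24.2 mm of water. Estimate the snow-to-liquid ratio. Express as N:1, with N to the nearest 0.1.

Ratio = snow depth / SWE = 150 mm / 24.2 mm = 6.2, i.e. 6.2:1.

ratio ≈ 6.2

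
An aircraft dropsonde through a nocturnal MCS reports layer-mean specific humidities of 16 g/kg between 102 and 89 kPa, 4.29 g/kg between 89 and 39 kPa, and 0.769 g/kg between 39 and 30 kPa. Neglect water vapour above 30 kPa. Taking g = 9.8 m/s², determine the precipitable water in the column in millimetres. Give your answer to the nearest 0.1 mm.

Precipitable water is the column-integrated vapour mass per unit area: PW = (1/g) Σ q̄ Δp, with q in kg/kg and Δp in Pa (1 kg/m² of water = 1 mm).
Layer 102–89 kPa: Δp = 130 hPa = 13000 Pa, q̄ = 0.016 kg/kg → 0.016 × 13000 / 9.8 = 21.22 mm
Layer 89–39 kPa: Δp = 500 hPa = 50000 Pa, q̄ = 0.00429 kg/kg → 0.00429 × 50000 / 9.8 = 21.89 mm
Layer 39–30 kPa: Δp = 90 hPa = 9000 Pa, q̄ = 0.000769 kg/kg → 0.000769 × 9000 / 9.8 = 0.71 mm
PW = 21.22 + 21.89 + 0.71 = 43.82 ≈ 43.8 mm.

PW ≈ 43.8 mm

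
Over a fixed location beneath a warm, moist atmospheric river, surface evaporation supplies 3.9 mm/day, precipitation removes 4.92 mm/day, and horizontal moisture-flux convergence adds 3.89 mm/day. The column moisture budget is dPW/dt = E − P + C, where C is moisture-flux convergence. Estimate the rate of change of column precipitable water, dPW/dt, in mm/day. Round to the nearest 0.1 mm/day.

dPW/dt = E − P + C = 3.9 − 4.92 + (3.89) = 2.9 mm/day.

dPW/dt ≈ 2.9 mm/day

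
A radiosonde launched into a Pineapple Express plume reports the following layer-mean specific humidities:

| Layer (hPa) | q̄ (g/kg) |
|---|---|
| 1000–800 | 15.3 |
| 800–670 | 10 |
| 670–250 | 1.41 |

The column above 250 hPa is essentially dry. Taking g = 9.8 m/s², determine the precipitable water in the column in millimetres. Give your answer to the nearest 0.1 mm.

Precipitable water is the column-integrated vapour mass per unit area: PW = (1/g) Σ q̄ Δp, with q in kg/kg and Δp in Pa (1 kg/m² of water = 1 mm).
Layer 1000–800 hPa: Δp = 200 hPa = 20000 Pa, q̄ = 0.0153 kg/kg → 0.0153 × 20000 / 9.8 = 31.22 mm
Layer 800–670 hPa: Δp = 130 hPa = 13000 Pa, q̄ = 0.01 kg/kg → 0.01 × 13000 / 9.8 = 13.27 mm
Layer 670–250 hPa: Δp = 420 hPa = 42000 Pa, q̄ = 0.00141 kg/kg → 0.00141 × 42000 / 9.8 = 6.04 mm
PW = 31.22 + 13.27 + 6.04 = 50.53 ≈ 50.5 mm.

PW ≈ 50.5 mm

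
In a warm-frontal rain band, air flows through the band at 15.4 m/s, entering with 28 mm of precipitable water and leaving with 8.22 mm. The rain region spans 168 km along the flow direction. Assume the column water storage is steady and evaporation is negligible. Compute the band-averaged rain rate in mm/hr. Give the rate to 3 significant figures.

R ≈ 6.53 mm/hr

Column moisture flux per unit crosswind length is F = V × PW.
Inflow: F_in = 15.4 × 28 = 431.2 mm·m/s
Outflow: F_out = 15.4 × 8.22 = 126.588 mm·m/s
Steady-state rate R = (F_in − F_out)/L = (431.2 − 126.588) / 168000 m = 1.813e-03 mm/s.
R = 1.813e-03 × 3600 = 6.53 mm/hr.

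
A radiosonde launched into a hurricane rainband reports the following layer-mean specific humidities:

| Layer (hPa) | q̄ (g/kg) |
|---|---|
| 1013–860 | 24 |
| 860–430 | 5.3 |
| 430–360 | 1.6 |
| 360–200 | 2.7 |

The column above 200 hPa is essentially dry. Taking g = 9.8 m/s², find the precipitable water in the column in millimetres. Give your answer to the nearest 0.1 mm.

PW ≈ 66.3 mm

Precipitable water is the column-integrated vapour mass per unit area: PW = (1/g) Σ q̄ Δp, with q in kg/kg and Δp in Pa (1 kg/m² of water = 1 mm).
Layer 1013–860 hPa: Δp = 153 hPa = 15300 Pa, q̄ = 0.024 kg/kg → 0.024 × 15300 / 9.8 = 37.47 mm
Layer 860–430 hPa: Δp = 430 hPa = 43000 Pa, q̄ = 0.0053 kg/kg → 0.0053 × 43000 / 9.8 = 23.26 mm
Layer 430–360 hPa: Δp = 70 hPa = 7000 Pa, q̄ = 0.0016 kg/kg → 0.0016 × 7000 / 9.8 = 1.14 mm
Layer 360–200 hPa: Δp = 160 hPa = 16000 Pa, q̄ = 0.0027 kg/kg → 0.0027 × 16000 / 9.8 = 4.41 mm
PW = 37.47 + 23.26 + 1.14 + 4.41 = 66.28 ≈ 66.3 mm.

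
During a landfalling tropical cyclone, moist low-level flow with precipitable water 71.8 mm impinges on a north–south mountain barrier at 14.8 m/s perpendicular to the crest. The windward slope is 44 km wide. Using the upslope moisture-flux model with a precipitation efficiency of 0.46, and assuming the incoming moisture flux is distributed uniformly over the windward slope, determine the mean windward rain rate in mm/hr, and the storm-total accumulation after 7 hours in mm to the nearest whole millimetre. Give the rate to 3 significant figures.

Incoming column moisture flux per unit ridge length: F = V × PW = 14.8 × 71.8 = 1062.64 mm·m/s.
Spread over the 44 km slope with efficiency ε = 0.46: R = ε·F/W = 0.46 × 1062.64 / 44000 m = 1.111e-02 mm/s.
R = 1.111e-02 × 3600 = 40.0 mm/hr.
Over 7 h: total = 40.0 × 7 = 280 mm.

R ≈ 40.0 mm/hr; total ≈ 280 mm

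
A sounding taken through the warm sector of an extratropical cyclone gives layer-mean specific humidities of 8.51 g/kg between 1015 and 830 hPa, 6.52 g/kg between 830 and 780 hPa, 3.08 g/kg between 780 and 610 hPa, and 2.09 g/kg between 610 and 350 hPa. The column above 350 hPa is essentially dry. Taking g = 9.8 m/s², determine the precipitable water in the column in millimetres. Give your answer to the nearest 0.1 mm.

PW ≈ 30.3 mm

Precipitable water is the column-integrated vapour mass per unit area: PW = (1/g) Σ q̄ Δp, with q in kg/kg and Δp in Pa (1 kg/m² of water = 1 mm).
Layer 1015–830 hPa: Δp = 185 hPa = 18500 Pa, q̄ = 0.00851 kg/kg → 0.00851 × 18500 / 9.8 = 16.06 mm
Layer 830–780 hPa: Δp = 50 hPa = 5000 Pa, q̄ = 0.00652 kg/kg → 0.00652 × 5000 / 9.8 = 3.33 mm
Layer 780–610 hPa: Δp = 170 hPa = 17000 Pa, q̄ = 0.00308 kg/kg → 0.00308 × 17000 / 9.8 = 5.34 mm
Layer 610–350 hPa: Δp = 260 hPa = 26000 Pa, q̄ = 0.00209 kg/kg → 0.00209 × 26000 / 9.8 = 5.54 mm
PW = 16.06 + 3.33 + 5.34 + 5.54 = 30.27 ≈ 30.3 mm.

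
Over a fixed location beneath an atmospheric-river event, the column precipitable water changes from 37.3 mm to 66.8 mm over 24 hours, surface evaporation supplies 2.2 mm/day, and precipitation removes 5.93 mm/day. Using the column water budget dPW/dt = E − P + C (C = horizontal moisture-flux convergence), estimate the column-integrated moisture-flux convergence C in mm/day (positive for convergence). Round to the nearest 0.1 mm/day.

C ≈ 33.2 mm/day

dPW/dt = (66.8 − 37.3) mm / (24/24 day) = +29.500 mm/day.
C = dPW/dt − E + P = (+29.500) − 2.2 + 5.93 = 33.2 mm/day.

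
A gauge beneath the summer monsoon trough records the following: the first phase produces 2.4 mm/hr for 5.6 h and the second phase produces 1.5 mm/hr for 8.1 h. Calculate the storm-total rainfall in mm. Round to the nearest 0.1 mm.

Total = Σ Rᵢ Δtᵢ = 2.4 × 5.6 + 1.5 × 8.1
      = 13.44 + 12.15 = 25.6 mm.

total ≈ 25.6 mm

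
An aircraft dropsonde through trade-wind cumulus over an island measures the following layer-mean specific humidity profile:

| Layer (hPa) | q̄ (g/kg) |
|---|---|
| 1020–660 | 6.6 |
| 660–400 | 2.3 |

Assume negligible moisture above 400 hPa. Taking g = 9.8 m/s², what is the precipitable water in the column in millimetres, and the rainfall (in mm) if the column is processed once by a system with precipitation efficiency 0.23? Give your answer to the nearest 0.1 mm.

Precipitable water is the column-integrated vapour mass per unit area: PW = (1/g) Σ q̄ Δp, with q in kg/kg and Δp in Pa (1 kg/m² of water = 1 mm).
Layer 1020–660 hPa: Δp = 360 hPa = 36000 Pa, q̄ = 0.0066 kg/kg → 0.0066 × 36000 / 9.8 = 24.24 mm
Layer 660–400 hPa: Δp = 260 hPa = 26000 Pa, q̄ = 0.0023 kg/kg → 0.0023 × 26000 / 9.8 = 6.10 mm
PW = 24.24 + 6.10 = 30.34 ≈ 30.3 mm.
Rainfall = ε × PW = 0.23 × 30.3 = 7.0 mm.

PW ≈ 30.3 mm; rainfall ≈ 7.0 mm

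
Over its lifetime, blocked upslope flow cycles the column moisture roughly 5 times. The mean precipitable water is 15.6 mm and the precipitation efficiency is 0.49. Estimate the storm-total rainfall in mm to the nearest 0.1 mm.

rainfall ≈ 38.2 mm

Each cycle deposits ε × PW = 0.49 × 15.6 = 7.644 mm.
Over 5 cycles: 5 × 7.644 = 38.2 mm.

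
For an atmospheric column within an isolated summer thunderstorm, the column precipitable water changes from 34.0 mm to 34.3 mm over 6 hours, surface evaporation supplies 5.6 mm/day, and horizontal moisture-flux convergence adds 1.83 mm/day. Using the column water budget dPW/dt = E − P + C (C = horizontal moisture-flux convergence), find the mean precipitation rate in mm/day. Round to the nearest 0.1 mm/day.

P ≈ 6.2 mm/day

dPW/dt = (34.3 − 34.0) mm / (6/24 day) = +1.200 mm/day.
P = E + C − dPW/dt = 5.6 + (1.83) − (+1.200) = 6.2 mm/day.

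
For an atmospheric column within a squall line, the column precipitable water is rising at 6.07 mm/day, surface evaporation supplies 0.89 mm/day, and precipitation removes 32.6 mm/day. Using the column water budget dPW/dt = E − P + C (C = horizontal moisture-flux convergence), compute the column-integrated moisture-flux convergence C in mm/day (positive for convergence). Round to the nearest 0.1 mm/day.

C ≈ 37.8 mm/day

dPW/dt = +6.07 mm/day.
C = dPW/dt − E + P = (+6.07) − 0.89 + 32.6 = 37.8 mm/day.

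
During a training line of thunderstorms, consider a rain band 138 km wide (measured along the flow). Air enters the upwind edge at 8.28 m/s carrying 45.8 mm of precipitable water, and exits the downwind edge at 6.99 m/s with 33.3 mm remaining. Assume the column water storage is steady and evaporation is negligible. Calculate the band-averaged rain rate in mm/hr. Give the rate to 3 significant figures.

R ≈ 3.82 mm/hr

Column moisture flux per unit crosswind length is F = V × PW.
Inflow: F_in = 8.28 × 45.8 = 379.224 mm·m/s
Outflow: F_out = 6.99 × 33.3 = 232.767 mm·m/s
Steady-state rate R = (F_in − F_out)/L = (379.224 − 232.767) / 138000 m = 1.061e-03 mm/s.
R = 1.061e-03 × 3600 = 3.82 mm/hr.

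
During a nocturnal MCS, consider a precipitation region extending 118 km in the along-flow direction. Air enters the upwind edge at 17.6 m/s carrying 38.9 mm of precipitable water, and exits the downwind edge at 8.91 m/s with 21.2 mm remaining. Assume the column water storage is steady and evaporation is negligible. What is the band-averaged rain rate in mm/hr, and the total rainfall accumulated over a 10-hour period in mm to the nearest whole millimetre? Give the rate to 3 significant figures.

R ≈ 15.1 mm/hr; total ≈ 151 mm

Column moisture flux per unit crosswind length is F = V × PW.
Inflow: F_in = 17.6 × 38.9 = 684.64 mm·m/s
Outflow: F_out = 8.91 × 21.2 = 188.892 mm·m/s
Steady-state rate R = (F_in − F_out)/L = (684.64 − 188.892) / 118000 m = 4.201e-03 mm/s.
R = 4.201e-03 × 3600 = 15.1 mm/hr.
Over 10 h: total = 15.1 × 10 = 151 mm.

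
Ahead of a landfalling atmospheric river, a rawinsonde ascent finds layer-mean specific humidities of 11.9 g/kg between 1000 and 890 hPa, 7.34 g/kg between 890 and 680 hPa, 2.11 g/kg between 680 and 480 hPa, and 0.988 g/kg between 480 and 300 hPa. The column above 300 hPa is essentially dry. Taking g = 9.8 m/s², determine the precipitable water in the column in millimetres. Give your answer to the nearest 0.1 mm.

Precipitable water is the column-integrated vapour mass per unit area: PW = (1/g) Σ q̄ Δp, with q in kg/kg and Δp in Pa (1 kg/m² of water = 1 mm).
Layer 1000–890 hPa: Δp = 110 hPa = 11000 Pa, q̄ = 0.0119 kg/kg → 0.0119 × 11000 / 9.8 = 13.36 mm
Layer 890–680 hPa: Δp = 210 hPa = 21000 Pa, q̄ = 0.00734 kg/kg → 0.00734 × 21000 / 9.8 = 15.73 mm
Layer 680–480 hPa: Δp = 200 hPa = 20000 Pa, q̄ = 0.00211 kg/kg → 0.00211 × 20000 / 9.8 = 4.31 mm
Layer 480–300 hPa: Δp = 180 hPa = 18000 Pa, q̄ = 0.000988 kg/kg → 0.000988 × 18000 / 9.8 = 1.81 mm
PW = 13.36 + 15.73 + 4.31 + 1.81 = 35.21 ≈ 35.2 mm.

PW ≈ 35.2 mm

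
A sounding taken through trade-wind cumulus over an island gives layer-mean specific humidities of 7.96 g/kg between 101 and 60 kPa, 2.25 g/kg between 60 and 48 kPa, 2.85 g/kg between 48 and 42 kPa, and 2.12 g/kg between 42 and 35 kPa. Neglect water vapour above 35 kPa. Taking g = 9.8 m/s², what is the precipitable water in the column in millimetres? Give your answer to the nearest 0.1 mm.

Precipitable water is the column-integrated vapour mass per unit area: PW = (1/g) Σ q̄ Δp, with q in kg/kg and Δp in Pa (1 kg/m² of water = 1 mm).
Layer 101–60 kPa: Δp = 410 hPa = 41000 Pa, q̄ = 0.00796 kg/kg → 0.00796 × 41000 / 9.8 = 33.30 mm
Layer 60–48 kPa: Δp = 120 hPa = 12000 Pa, q̄ = 0.00225 kg/kg → 0.00225 × 12000 / 9.8 = 2.76 mm
Layer 48–42 kPa: Δp = 60 hPa = 6000 Pa, q̄ = 0.00285 kg/kg → 0.00285 × 6000 / 9.8 = 1.74 mm
Layer 42–35 kPa: Δp = 70 hPa = 7000 Pa, q̄ = 0.00212 kg/kg → 0.00212 × 7000 / 9.8 = 1.51 mm
PW = 33.30 + 2.76 + 1.74 + 1.51 = 39.31 ≈ 39.3 mm.

PW ≈ 39.3 mm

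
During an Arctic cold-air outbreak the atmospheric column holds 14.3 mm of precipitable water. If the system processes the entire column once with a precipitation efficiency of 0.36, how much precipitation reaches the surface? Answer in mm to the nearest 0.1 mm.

precipitation ≈ 5.1 mm

Precipitation = ε × PW = 0.36 × 14.3 = 5.1 mm.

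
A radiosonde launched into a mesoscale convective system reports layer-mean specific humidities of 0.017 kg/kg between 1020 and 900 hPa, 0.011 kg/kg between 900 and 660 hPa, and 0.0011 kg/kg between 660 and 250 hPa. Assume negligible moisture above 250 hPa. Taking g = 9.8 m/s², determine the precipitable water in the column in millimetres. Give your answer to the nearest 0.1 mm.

Precipitable water is the column-integrated vapour mass per unit area: PW = (1/g) Σ q̄ Δp, with q in kg/kg and Δp in Pa (1 kg/m² of water = 1 mm).
Layer 1020–900 hPa: Δp = 120 hPa = 12000 Pa, q̄ = 0.017 kg/kg → 0.017 × 12000 / 9.8 = 20.82 mm
Layer 900–660 hPa: Δp = 240 hPa = 24000 Pa, q̄ = 0.011 kg/kg → 0.011 × 24000 / 9.8 = 26.94 mm
Layer 660–250 hPa: Δp = 410 hPa = 41000 Pa, q̄ = 0.0011 kg/kg → 0.0011 × 41000 / 9.8 = 4.60 mm
PW = 20.82 + 26.94 + 4.60 = 52.36 ≈ 52.4 mm.

PW ≈ 52.4 mm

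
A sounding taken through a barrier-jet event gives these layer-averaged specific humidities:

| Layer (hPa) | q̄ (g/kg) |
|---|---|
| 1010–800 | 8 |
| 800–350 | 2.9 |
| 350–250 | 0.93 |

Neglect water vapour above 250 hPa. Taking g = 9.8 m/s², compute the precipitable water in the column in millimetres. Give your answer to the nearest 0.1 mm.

Precipitable water is the column-integrated vapour mass per unit area: PW = (1/g) Σ q̄ Δp, with q in kg/kg and Δp in Pa (1 kg/m² of water = 1 mm).
Layer 1010–800 hPa: Δp = 210 hPa = 21000 Pa, q̄ = 0.008 kg/kg → 0.008 × 21000 / 9.8 = 17.14 mm
Layer 800–350 hPa: Δp = 450 hPa = 45000 Pa, q̄ = 0.0029 kg/kg → 0.0029 × 45000 / 9.8 = 13.32 mm
Layer 350–250 hPa: Δp = 100 hPa = 10000 Pa, q̄ = 0.00093 kg/kg → 0.00093 × 10000 / 9.8 = 0.95 mm
PW = 17.14 + 13.32 + 0.95 = 31.41 ≈ 31.4 mm.

PW ≈ 31.4 mm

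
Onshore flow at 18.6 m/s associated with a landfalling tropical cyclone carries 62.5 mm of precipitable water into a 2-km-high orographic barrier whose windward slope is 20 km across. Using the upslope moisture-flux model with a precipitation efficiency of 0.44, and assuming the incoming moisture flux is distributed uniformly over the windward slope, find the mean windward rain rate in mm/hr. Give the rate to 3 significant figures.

Incoming column moisture flux per unit ridge length: F = V × PW = 18.6 × 62.5 = 1162.5 mm·m/s.
Spread over the 20 km slope with efficiency ε = 0.44: R = ε·F/W = 0.44 × 1162.5 / 20000 m = 2.558e-02 mm/s.
R = 2.558e-02 × 3600 = 92.1 mm/hr.

R ≈ 92.1 mm/hr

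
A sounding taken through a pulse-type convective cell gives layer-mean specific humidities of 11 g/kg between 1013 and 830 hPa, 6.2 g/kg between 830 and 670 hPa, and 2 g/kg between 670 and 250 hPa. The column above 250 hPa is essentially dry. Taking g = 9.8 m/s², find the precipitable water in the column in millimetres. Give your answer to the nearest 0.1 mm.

PW ≈ 39.2 mm

Precipitable water is the column-integrated vapour mass per unit area: PW = (1/g) Σ q̄ Δp, with q in kg/kg and Δp in Pa (1 kg/m² of water = 1 mm).
Layer 1013–830 hPa: Δp = 183 hPa = 18300 Pa, q̄ = 0.011 kg/kg → 0.011 × 18300 / 9.8 = 20.54 mm
Layer 830–670 hPa: Δp = 160 hPa = 16000 Pa, q̄ = 0.0062 kg/kg → 0.0062 × 16000 / 9.8 = 10.12 mm
Layer 670–250 hPa: Δp = 420 hPa = 42000 Pa, q̄ = 0.002 kg/kg → 0.002 × 42000 / 9.8 = 8.57 mm
PW = 20.54 + 10.12 + 8.57 = 39.23 ≈ 39.2 mm.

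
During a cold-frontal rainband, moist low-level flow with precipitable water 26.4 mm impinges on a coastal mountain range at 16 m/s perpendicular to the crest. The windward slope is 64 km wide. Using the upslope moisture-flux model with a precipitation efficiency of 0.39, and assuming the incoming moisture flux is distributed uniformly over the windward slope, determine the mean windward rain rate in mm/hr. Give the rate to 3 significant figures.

R ≈ 9.27 mm/hr

Incoming column moisture flux per unit ridge length: F = V × PW = 16 × 26.4 = 422.4 mm·m/s.
Spread over the 64 km slope with efficiency ε = 0.39: R = ε·F/W = 0.39 × 422.4 / 64000 m = 2.574e-03 mm/s.
R = 2.574e-03 × 3600 = 9.27 mm/hr.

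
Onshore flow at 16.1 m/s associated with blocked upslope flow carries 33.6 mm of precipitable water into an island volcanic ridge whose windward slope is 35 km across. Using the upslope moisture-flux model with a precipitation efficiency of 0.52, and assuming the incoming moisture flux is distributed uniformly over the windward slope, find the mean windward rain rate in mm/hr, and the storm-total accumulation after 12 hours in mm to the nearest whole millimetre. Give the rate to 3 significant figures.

R ≈ 28.9 mm/hr; total ≈ 347 mm

Incoming column moisture flux per unit ridge length: F = V × PW = 16.1 × 33.6 = 540.96 mm·m/s.
Spread over the 35 km slope with efficiency ε = 0.52: R = ε·F/W = 0.52 × 540.96 / 35000 m = 8.037e-03 mm/s.
R = 8.037e-03 × 3600 = 28.9 mm/hr.
Over 12 h: total = 28.9 × 12 = 346.8 ≈ 347 mm.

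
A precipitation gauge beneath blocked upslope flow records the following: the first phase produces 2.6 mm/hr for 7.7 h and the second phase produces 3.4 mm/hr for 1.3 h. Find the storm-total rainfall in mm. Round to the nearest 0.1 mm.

total ≈ 24.4 mm

Total = Σ Rᵢ Δtᵢ = 2.6 × 7.7 + 3.4 × 1.3
      = 20.02 + 4.42 = 24.4 mm.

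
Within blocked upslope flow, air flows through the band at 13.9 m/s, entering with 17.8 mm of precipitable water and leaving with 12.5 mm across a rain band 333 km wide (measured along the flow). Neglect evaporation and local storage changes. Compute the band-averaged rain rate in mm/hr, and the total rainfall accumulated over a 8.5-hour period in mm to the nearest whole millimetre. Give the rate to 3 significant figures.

Column moisture flux per unit crosswind length is F = V × PW.
Inflow: F_in = 13.9 × 17.8 = 247.42 mm·m/s
Outflow: F_out = 13.9 × 12.5 = 173.75 mm·m/s
Steady-state rate R = (F_in − F_out)/L = (247.42 − 173.75) / 333000 m = 2.212e-04 mm/s.
R = 2.212e-04 × 3600 = 0.796 mm/hr.
Over 8.5 h: total = 0.796 × 8.5 = 6.766 ≈ 7 mm.

R ≈ 0.796 mm/hr; total ≈ 7 mm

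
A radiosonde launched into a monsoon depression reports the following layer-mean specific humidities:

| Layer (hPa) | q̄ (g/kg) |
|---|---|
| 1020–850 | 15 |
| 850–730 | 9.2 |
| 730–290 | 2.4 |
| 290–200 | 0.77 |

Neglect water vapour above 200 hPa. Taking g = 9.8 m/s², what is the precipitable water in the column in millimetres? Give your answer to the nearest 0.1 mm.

Precipitable water is the column-integrated vapour mass per unit area: PW = (1/g) Σ q̄ Δp, with q in kg/kg and Δp in Pa (1 kg/m² of water = 1 mm).
Layer 1020–850 hPa: Δp = 170 hPa = 17000 Pa, q̄ = 0.015 kg/kg → 0.015 × 17000 / 9.8 = 26.02 mm
Layer 850–730 hPa: Δp = 120 hPa = 12000 Pa, q̄ = 0.0092 kg/kg → 0.0092 × 12000 / 9.8 = 11.27 mm
Layer 730–290 hPa: Δp = 440 hPa = 44000 Pa, q̄ = 0.0024 kg/kg → 0.0024 × 44000 / 9.8 = 10.78 mm
Layer 290–200 hPa: Δp = 90 hPa = 9000 Pa, q̄ = 0.00077 kg/kg → 0.00077 × 9000 / 9.8 = 0.71 mm
PW = 26.02 + 11.27 + 10.78 + 0.71 = 48.78 ≈ 48.8 mm.

PW ≈ 48.8 mm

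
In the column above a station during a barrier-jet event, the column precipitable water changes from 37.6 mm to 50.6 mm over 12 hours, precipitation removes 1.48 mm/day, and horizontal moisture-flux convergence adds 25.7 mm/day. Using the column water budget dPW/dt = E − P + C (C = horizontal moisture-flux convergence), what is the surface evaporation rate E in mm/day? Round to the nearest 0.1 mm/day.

dPW/dt = (50.6 − 37.6) mm / (12/24 day) = +26.000 mm/day.
E = dPW/dt + P − C = (+26.000) + 1.48 − (25.7) = 1.8 mm/day.

E ≈ 1.8 mm/day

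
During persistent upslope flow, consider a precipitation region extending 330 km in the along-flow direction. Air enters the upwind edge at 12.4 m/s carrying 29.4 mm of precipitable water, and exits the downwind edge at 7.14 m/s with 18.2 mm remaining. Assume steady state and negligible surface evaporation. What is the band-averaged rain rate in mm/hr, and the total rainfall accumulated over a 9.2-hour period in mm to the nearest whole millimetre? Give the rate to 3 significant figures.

Column moisture flux per unit crosswind length is F = V × PW.
Inflow: F_in = 12.4 × 29.4 = 364.56 mm·m/s
Outflow: F_out = 7.14 × 18.2 = 129.948 mm·m/s
Steady-state rate R = (F_in − F_out)/L = (364.56 − 129.948) / 330000 m = 7.109e-04 mm/s.
R = 7.109e-04 × 3600 = 2.56 mm/hr.
Over 9.2 h: total = 2.56 × 9.2 = 23.552 ≈ 24 mm.

R ≈ 2.56 mm/hr; total ≈ 24 mm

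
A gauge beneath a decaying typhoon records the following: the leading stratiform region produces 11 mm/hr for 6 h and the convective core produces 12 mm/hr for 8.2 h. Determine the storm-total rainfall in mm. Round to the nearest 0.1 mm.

total ≈ 164.4 mm

Total = Σ Rᵢ Δtᵢ = 11 × 6 + 12 × 8.2
      = 66 + 98.4 = 164.4 mm.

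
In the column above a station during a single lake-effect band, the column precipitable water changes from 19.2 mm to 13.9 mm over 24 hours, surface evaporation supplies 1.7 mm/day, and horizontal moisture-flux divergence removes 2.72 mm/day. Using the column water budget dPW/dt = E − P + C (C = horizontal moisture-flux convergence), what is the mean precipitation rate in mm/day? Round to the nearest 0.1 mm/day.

dPW/dt = (13.9 − 19.2) mm / (24/24 day) = -5.300 mm/day.
P = E + C − dPW/dt = 1.7 + (-2.72) − (-5.300) = 4.3 mm/day.

P ≈ 4.3 mm/day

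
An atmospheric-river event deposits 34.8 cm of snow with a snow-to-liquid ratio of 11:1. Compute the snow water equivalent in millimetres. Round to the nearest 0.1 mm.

SWE ≈ 31.6 mm

SWE = snow depth / ratio = 34.8 cm / 11 = 3.164 cm = 31.6 mm.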